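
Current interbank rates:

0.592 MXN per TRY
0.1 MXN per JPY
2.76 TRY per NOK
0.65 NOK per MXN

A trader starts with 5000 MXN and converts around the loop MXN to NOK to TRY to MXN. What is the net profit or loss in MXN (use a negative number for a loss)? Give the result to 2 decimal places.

310.24

5000 MXN × 0.65 = 3250 NOK
3250 NOK × 2.76 = 8970 TRY
8970 TRY × 0.592 = 5310.24 MXN
Net change: 5310.24 − 5000 = 310.24 MXN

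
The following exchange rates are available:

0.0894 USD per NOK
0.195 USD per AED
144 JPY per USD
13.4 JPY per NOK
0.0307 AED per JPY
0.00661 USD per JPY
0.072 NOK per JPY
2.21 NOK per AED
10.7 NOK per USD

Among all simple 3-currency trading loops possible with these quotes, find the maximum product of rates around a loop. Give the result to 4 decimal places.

JPY→USD→NOK→JPY: 0.00661 × 10.7 × 13.4 = 0.94774
JPY→NOK→USD→JPY: 0.072 × 0.0894 × 144 = 0.92690
JPY→AED→NOK→JPY: 0.0307 × 2.21 × 13.4 = 0.90915
JPY→AED→USD→JPY: 0.0307 × 0.195 × 144 = 0.86206
Maximum is JPY→USD→NOK→JPY at 0.9477; no arbitrage — every cycle loses value.

0.9477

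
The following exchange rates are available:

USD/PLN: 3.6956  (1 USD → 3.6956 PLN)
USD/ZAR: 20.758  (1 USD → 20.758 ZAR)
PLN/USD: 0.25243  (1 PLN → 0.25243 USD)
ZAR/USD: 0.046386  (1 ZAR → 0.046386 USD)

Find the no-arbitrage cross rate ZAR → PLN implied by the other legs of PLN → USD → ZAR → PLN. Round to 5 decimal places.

0.19084

Known legs of the cycle: 0.25243 × 20.758 = 5.23994194
For no arbitrage the full-cycle product must be 1, so the missing rate is 1 / 5.23994194 ≈ 0.1908418.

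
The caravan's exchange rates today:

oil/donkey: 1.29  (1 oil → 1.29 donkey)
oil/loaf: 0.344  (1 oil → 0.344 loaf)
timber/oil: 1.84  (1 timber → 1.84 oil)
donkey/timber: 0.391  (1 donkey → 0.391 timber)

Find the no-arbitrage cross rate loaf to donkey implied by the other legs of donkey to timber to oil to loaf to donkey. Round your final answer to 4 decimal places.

4.0406

Known legs of the cycle: 0.391 × 1.84 × 0.344 = 0.24748736
For no arbitrage the full-cycle product must be 1, so the missing rate is 1 / 0.24748736 ≈ 4.040610.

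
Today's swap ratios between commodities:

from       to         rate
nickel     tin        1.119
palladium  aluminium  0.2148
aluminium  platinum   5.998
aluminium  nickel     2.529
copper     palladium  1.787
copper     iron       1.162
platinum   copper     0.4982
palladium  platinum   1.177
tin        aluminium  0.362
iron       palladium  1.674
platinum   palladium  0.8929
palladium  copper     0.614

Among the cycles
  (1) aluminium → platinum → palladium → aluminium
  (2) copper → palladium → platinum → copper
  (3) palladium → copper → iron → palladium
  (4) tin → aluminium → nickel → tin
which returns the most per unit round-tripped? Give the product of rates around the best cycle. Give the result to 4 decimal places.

(1) 5.998 × 0.8929 × 0.2148 = 1.15039
(2) 1.787 × 1.177 × 0.4982 = 1.04786
(3) 0.614 × 1.162 × 1.674 = 1.19435
(4) 0.362 × 2.529 × 1.119 = 1.02444
Highest is cycle (3) at 1.1943 (>1, arbitrage).

1.1943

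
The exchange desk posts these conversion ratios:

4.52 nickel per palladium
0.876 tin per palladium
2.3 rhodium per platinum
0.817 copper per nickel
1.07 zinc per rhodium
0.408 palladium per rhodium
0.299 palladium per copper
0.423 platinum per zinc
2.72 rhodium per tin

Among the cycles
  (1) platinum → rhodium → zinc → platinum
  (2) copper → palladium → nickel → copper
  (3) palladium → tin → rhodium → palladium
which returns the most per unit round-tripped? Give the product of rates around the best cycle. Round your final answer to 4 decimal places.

(1) 2.3 × 1.07 × 0.423 = 1.04100
(2) 0.299 × 4.52 × 0.817 = 1.10416
(3) 0.876 × 2.72 × 0.408 = 0.97215
Highest is cycle (2) at 1.1042 (>1, arbitrage).

1.1042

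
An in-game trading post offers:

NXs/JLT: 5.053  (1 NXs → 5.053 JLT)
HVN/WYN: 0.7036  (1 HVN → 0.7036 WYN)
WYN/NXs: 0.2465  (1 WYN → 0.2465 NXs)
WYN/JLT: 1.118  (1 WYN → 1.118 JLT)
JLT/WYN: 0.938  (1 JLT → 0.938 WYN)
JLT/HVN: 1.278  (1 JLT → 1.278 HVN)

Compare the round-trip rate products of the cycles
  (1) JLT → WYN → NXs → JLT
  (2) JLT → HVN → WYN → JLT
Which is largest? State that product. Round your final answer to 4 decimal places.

(1) 0.938 × 0.2465 × 5.053 = 1.16834
(2) 1.278 × 0.7036 × 1.118 = 1.00531
Highest is cycle (1) at 1.1683 (>1, arbitrage).

1.1683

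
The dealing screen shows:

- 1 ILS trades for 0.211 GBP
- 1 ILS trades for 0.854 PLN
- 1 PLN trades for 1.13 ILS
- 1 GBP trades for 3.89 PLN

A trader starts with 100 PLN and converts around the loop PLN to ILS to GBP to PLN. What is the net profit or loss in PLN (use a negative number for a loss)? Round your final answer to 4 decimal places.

100 PLN × 1.13 = 113 ILS
113 ILS × 0.211 = 23.843 GBP
23.843 GBP × 3.89 = 92.74927 PLN
Net change: 92.74927 − 100 = -7.25073 PLN

-7.2507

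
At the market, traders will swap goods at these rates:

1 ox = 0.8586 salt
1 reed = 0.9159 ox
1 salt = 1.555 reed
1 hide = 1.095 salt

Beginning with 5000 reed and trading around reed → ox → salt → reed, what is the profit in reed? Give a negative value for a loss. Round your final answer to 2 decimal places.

1114.20

5000 reed × 0.9159 = 4579.5 ox
4579.5 ox × 0.8586 = 3931.9587 salt
3931.9587 salt × 1.555 = 6114.1957785 reed
Net change: 6114.1957785 − 5000 = 1114.1957785 reed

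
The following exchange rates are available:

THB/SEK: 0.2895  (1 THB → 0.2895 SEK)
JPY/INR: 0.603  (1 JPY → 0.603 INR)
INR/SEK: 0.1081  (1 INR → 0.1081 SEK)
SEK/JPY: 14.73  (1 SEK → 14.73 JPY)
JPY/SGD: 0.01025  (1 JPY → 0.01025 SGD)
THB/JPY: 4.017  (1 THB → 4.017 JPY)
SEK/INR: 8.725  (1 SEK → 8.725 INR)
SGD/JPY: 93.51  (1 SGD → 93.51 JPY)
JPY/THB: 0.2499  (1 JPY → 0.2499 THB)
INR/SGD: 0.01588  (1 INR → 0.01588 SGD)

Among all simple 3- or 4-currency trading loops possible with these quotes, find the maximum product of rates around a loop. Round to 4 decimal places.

THB→SEK→JPY→THB: 0.2895 × 14.73 × 0.2499 = 1.06566
SEK→JPY→INR→SEK: 14.73 × 0.603 × 0.1081 = 0.96016
SGD→JPY→INR→SGD: 93.51 × 0.603 × 0.01588 = 0.89542
Maximum is THB→SEK→JPY→THB at 1.0657; arbitrage exists.

1.0657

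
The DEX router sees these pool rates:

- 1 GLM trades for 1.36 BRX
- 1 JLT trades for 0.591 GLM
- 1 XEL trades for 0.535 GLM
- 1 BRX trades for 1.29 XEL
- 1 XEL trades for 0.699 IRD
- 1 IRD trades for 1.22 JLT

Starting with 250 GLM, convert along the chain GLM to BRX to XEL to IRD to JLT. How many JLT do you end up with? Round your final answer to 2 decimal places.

250 GLM × 1.36 = 340 BRX
340 BRX × 1.29 = 438.6 XEL
438.6 XEL × 0.699 = 306.5814 IRD
306.5814 IRD × 1.22 = 374.029308 JLT

374.03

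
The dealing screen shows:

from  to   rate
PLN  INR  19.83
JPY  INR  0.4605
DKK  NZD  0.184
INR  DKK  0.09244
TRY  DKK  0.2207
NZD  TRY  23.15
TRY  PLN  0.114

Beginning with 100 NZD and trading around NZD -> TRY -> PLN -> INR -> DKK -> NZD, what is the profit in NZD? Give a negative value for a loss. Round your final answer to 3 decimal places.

100 NZD × 23.15 = 2315 TRY
2315 TRY × 0.114 = 263.91 PLN
263.91 PLN × 19.83 = 5233.3353 INR
5233.3353 INR × 0.09244 = 483.769515132 DKK
483.769515132 DKK × 0.184 = 89.013590784288 NZD
Net change: 89.013590784288 − 100 = -10.986409215712 NZD

-10.986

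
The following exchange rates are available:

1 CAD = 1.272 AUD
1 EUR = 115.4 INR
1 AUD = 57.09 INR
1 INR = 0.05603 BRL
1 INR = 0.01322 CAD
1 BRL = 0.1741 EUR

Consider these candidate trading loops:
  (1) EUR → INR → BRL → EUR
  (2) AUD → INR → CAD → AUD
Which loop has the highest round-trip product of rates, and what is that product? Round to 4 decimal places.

1.1257

(1) 115.4 × 0.05603 × 0.1741 = 1.12571
(2) 57.09 × 0.01322 × 1.272 = 0.96002
Highest is cycle (1) at 1.1257 (>1, arbitrage).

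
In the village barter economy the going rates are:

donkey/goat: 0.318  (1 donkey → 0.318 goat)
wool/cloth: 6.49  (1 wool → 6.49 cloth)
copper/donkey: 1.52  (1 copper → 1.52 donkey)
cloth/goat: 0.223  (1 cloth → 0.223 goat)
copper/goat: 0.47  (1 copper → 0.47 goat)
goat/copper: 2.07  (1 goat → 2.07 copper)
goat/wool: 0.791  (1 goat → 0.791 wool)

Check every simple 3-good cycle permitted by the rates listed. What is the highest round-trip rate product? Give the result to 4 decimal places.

wool→cloth→goat→wool: 6.49 × 0.223 × 0.791 = 1.14479
copper→donkey→goat→copper: 1.52 × 0.318 × 2.07 = 1.00056
Maximum is wool→cloth→goat→wool at 1.1448; arbitrage exists.

1.1448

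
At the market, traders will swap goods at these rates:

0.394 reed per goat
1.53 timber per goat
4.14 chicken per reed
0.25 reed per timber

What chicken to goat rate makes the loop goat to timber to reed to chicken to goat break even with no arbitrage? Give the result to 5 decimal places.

0.63149

Known legs of the cycle: 1.53 × 0.25 × 4.14 = 1.58355
For no arbitrage the full-cycle product must be 1, so the missing rate is 1 / 1.58355 ≈ 0.6314925.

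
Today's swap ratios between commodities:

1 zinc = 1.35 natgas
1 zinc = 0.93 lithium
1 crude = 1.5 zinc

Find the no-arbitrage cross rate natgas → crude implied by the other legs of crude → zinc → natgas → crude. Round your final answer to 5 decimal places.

Known legs of the cycle: 1.5 × 1.35 = 2.025
For no arbitrage the full-cycle product must be 1, so the missing rate is 1 / 2.025 ≈ 0.4938272.

0.49383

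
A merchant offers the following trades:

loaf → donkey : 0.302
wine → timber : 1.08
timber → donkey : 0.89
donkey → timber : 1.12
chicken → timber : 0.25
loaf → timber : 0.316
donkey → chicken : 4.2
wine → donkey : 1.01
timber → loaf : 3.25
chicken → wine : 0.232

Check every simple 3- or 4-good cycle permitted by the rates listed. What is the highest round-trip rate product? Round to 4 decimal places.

1.0993

timber→loaf→donkey→timber: 3.25 × 0.302 × 1.12 = 1.09928
timber→loaf→donkey→chicken→timber: 3.25 × 0.302 × 4.2 × 0.25 = 1.03058
wine→donkey→chicken→wine: 1.01 × 4.2 × 0.232 = 0.98414
wine→timber→donkey→chicken→wine: 1.08 × 0.89 × 4.2 × 0.232 = 0.93659
timber→donkey→chicken→timber: 0.89 × 4.2 × 0.25 = 0.93450
Maximum is timber→loaf→donkey→timber at 1.0993; arbitrage exists.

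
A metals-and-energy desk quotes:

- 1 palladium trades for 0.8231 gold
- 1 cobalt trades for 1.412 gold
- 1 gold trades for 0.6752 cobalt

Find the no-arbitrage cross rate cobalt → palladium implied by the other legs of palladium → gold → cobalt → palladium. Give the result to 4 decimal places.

Known legs of the cycle: 0.8231 × 0.6752 = 0.55575712
For no arbitrage the full-cycle product must be 1, so the missing rate is 1 / 0.55575712 ≈ 1.799347.

1.7993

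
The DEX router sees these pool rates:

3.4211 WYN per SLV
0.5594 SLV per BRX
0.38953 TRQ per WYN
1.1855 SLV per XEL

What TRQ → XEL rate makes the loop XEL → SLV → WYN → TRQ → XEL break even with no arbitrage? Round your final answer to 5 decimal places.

Known legs of the cycle: 1.1855 × 3.4211 × 0.38953 = 1.5798222938965
For no arbitrage the full-cycle product must be 1, so the missing rate is 1 / 1.5798222938965 ≈ 0.6329826.

0.63298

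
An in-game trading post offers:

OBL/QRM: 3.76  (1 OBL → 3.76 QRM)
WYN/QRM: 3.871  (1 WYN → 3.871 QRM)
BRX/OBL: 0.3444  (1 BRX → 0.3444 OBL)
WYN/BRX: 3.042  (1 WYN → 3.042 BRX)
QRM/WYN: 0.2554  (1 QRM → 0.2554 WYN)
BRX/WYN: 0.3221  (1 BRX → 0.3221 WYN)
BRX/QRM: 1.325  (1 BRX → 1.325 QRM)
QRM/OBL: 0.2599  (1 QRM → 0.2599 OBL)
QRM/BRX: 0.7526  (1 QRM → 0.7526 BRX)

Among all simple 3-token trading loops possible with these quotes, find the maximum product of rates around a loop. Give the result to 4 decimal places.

1.0294

BRX→QRM→WYN→BRX: 1.325 × 0.2554 × 3.042 = 1.02943
BRX→OBL→QRM→BRX: 0.3444 × 3.76 × 0.7526 = 0.97457
BRX→WYN→QRM→BRX: 0.3221 × 3.871 × 0.7526 = 0.93838
Maximum is BRX→QRM→WYN→BRX at 1.0294; arbitrage exists.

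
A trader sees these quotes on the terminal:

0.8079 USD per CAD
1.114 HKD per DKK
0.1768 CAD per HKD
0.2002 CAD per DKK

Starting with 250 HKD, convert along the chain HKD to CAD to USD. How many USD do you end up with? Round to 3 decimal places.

35.709

250 HKD × 0.1768 = 44.2 CAD
44.2 CAD × 0.8079 = 35.70918 USD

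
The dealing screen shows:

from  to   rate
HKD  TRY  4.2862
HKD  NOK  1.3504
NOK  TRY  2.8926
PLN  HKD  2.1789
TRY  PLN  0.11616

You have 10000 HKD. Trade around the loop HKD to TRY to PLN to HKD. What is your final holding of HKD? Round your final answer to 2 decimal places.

10000 HKD × 4.2862 = 42862 TRY
42862 TRY × 0.11616 = 4978.84992 PLN
4978.84992 PLN × 2.1789 = 10848.416090688 HKD

10848.42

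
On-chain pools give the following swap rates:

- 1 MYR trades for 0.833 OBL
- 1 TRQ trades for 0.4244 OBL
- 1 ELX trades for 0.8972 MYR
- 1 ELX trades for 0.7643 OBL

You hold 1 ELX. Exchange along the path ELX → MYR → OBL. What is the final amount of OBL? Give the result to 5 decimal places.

0.74737

1 ELX × 0.8972 = 0.8972 MYR
0.8972 MYR × 0.833 = 0.7473676 OBL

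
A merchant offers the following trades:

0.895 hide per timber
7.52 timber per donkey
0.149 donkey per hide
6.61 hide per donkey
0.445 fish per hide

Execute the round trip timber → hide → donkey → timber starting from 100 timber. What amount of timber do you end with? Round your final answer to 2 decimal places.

100.28

100 timber × 0.895 = 89.5 hide
89.5 hide × 0.149 = 13.3355 donkey
13.3355 donkey × 7.52 = 100.28296 timber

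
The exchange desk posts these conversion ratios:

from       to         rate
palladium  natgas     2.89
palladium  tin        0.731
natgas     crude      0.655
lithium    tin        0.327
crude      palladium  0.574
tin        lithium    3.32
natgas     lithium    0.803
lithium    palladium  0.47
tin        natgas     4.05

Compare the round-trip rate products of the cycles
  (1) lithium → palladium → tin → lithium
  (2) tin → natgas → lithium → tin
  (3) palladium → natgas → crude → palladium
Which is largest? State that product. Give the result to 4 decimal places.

1.1407

(1) 0.47 × 0.731 × 3.32 = 1.14065
(2) 4.05 × 0.803 × 0.327 = 1.06345
(3) 2.89 × 0.655 × 0.574 = 1.08655
Highest is cycle (1) at 1.1407 (>1, arbitrage).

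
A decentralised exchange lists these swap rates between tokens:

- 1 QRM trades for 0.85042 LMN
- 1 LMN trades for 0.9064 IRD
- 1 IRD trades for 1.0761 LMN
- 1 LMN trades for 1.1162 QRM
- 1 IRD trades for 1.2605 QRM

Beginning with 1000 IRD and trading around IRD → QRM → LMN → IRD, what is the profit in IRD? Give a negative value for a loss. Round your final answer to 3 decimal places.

1000 IRD × 1.2605 = 1260.5 QRM
1260.5 QRM × 0.85042 = 1071.95441 LMN
1071.95441 LMN × 0.9064 = 971.619477224 IRD
Net change: 971.619477224 − 1000 = -28.380522776 IRD

-28.381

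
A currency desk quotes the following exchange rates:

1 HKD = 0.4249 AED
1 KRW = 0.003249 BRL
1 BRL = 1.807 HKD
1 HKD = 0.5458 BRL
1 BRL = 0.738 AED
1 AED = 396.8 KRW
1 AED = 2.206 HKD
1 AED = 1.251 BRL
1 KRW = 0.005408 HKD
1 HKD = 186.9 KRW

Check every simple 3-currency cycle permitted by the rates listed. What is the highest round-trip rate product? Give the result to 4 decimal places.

1.0973

KRW→BRL→HKD→KRW: 0.003249 × 1.807 × 186.9 = 1.09728
AED→BRL→HKD→AED: 1.251 × 1.807 × 0.4249 = 0.96051
AED→KRW→BRL→AED: 396.8 × 0.003249 × 0.738 = 0.95143
AED→KRW→HKD→AED: 396.8 × 0.005408 × 0.4249 = 0.91179
AED→HKD→BRL→AED: 2.206 × 0.5458 × 0.738 = 0.88858
Maximum is KRW→BRL→HKD→KRW at 1.0973; arbitrage exists.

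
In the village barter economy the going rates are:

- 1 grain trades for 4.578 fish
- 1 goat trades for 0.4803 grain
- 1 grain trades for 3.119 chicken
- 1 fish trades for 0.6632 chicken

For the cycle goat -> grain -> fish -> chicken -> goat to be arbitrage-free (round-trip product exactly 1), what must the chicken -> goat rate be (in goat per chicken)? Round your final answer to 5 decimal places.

Known legs of the cycle: 0.4803 × 4.578 × 0.6632 = 1.45825304688
For no arbitrage the full-cycle product must be 1, so the missing rate is 1 / 1.45825304688 ≈ 0.6857520.

0.68575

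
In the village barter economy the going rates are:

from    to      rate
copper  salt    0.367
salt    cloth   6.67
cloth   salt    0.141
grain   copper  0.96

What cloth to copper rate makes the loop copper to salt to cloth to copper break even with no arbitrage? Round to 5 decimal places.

Known legs of the cycle: 0.367 × 6.67 = 2.44789
For no arbitrage the full-cycle product must be 1, so the missing rate is 1 / 2.44789 ≈ 0.4085151.

0.40852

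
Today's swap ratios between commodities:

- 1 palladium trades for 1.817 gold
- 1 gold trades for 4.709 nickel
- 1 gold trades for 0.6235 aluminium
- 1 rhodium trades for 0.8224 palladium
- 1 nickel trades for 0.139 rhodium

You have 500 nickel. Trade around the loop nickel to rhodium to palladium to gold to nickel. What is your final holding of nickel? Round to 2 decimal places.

500 nickel × 0.139 = 69.5 rhodium
69.5 rhodium × 0.8224 = 57.1568 palladium
57.1568 palladium × 1.817 = 103.8539056 gold
103.8539056 gold × 4.709 = 489.0480414704 nickel

489.05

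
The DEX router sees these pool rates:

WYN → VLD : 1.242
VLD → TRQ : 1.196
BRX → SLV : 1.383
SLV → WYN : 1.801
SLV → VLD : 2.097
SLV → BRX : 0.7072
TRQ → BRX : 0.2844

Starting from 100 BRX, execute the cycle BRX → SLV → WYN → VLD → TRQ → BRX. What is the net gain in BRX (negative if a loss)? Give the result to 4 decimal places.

5.2248

100 BRX × 1.383 = 138.3 SLV
138.3 SLV × 1.801 = 249.0783 WYN
249.0783 WYN × 1.242 = 309.3552486 VLD
309.3552486 VLD × 1.196 = 369.9888773256 TRQ
369.9888773256 TRQ × 0.2844 = 105.22483671140064 BRX
Net change: 105.22483671140064 − 100 = 5.22483671140064 BRX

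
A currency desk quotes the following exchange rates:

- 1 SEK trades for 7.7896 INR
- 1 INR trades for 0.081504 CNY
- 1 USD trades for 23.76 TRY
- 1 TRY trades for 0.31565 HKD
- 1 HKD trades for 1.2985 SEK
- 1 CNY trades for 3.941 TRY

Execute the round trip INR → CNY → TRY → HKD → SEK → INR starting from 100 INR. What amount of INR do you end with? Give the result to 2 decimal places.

100 INR × 0.081504 = 8.1504 CNY
8.1504 CNY × 3.941 = 32.1207264 TRY
32.1207264 TRY × 0.31565 = 10.13890728816 HKD
10.13890728816 HKD × 1.2985 = 13.16537111367576 SEK
13.16537111367576 SEK × 7.7896 = 102.552974827088700096 INR

102.55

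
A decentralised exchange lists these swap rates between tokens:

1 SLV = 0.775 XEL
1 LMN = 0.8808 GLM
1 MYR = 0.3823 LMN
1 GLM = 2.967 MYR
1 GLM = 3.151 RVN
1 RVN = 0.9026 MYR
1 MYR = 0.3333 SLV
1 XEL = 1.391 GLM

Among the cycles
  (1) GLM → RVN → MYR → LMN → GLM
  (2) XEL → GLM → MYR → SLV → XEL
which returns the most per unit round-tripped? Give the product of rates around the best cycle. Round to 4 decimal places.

1.0661

(1) 3.151 × 0.9026 × 0.3823 × 0.8808 = 0.95769
(2) 1.391 × 2.967 × 0.3333 × 0.775 = 1.06606
Highest is cycle (2) at 1.0661 (>1, arbitrage).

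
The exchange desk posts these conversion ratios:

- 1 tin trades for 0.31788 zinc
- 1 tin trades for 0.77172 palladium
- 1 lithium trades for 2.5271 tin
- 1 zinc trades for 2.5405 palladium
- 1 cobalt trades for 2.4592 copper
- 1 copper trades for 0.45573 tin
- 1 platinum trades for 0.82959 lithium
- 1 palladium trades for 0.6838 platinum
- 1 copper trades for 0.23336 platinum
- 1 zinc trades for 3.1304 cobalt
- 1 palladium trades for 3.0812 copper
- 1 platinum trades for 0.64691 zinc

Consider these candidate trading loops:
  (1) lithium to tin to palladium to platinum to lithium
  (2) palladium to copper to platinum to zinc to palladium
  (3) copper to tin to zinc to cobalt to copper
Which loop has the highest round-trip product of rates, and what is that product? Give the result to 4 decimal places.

(1) 2.5271 × 0.77172 × 0.6838 × 0.82959 = 1.10630
(2) 3.0812 × 0.23336 × 0.64691 × 2.5405 = 1.18171
(3) 0.45573 × 0.31788 × 3.1304 × 2.4592 = 1.11523
Highest is cycle (2) at 1.1817 (>1, arbitrage).

1.1817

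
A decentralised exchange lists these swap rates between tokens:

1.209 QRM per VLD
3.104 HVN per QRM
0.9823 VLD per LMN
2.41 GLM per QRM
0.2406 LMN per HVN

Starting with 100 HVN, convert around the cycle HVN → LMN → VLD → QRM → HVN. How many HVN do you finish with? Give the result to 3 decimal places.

88.693

100 HVN × 0.2406 = 24.06 LMN
24.06 LMN × 0.9823 = 23.634138 VLD
23.634138 VLD × 1.209 = 28.573672842 QRM
28.573672842 QRM × 3.104 = 88.692680501568 HVN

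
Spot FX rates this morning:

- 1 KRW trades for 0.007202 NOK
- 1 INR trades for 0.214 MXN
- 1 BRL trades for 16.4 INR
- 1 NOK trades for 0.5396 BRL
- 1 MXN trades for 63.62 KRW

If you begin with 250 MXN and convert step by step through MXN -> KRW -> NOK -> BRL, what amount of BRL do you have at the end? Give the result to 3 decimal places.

61.810

250 MXN × 63.62 = 15905 KRW
15905 KRW × 0.007202 = 114.54781 NOK
114.54781 NOK × 0.5396 = 61.809998276 BRL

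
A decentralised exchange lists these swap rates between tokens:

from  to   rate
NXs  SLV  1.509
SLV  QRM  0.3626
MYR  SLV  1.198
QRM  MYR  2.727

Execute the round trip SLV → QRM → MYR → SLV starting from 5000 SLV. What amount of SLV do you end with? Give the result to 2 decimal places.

5922.97

5000 SLV × 0.3626 = 1813 QRM
1813 QRM × 2.727 = 4944.051 MYR
4944.051 MYR × 1.198 = 5922.973098 SLV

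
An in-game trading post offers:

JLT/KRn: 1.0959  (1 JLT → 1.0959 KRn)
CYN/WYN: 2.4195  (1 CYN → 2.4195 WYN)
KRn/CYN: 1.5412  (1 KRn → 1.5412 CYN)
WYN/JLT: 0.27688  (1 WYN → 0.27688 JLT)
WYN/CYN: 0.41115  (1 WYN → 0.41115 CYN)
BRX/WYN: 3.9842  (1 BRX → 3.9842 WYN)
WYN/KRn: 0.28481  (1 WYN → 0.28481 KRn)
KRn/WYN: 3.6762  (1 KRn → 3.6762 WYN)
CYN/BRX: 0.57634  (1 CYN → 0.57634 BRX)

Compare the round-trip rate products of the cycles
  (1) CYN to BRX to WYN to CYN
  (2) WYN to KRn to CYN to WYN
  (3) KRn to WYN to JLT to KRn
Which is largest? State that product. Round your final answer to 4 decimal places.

1.1155

(1) 0.57634 × 3.9842 × 0.41115 = 0.94410
(2) 0.28481 × 1.5412 × 2.4195 = 1.06204
(3) 3.6762 × 0.27688 × 1.0959 = 1.11548
Highest is cycle (3) at 1.1155 (>1, arbitrage).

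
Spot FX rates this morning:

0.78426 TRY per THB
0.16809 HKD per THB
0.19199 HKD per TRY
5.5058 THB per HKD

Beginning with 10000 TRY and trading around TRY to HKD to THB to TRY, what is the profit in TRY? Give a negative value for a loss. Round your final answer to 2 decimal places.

-1709.91

10000 TRY × 0.19199 = 1919.9 HKD
1919.9 HKD × 5.5058 = 10570.58542 THB
10570.58542 THB × 0.78426 = 8290.0873214892 TRY
Net change: 8290.0873214892 − 10000 = -1709.9126785108 TRY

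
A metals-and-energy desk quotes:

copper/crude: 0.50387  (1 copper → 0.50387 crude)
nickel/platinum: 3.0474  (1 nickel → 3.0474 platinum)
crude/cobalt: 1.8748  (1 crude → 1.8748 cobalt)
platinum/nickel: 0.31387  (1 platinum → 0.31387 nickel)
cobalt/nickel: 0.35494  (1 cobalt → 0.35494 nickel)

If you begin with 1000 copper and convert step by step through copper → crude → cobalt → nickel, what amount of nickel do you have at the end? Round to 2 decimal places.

1000 copper × 0.50387 = 503.87 crude
503.87 crude × 1.8748 = 944.655476 cobalt
944.655476 cobalt × 0.35494 = 335.29601465144 nickel

335.30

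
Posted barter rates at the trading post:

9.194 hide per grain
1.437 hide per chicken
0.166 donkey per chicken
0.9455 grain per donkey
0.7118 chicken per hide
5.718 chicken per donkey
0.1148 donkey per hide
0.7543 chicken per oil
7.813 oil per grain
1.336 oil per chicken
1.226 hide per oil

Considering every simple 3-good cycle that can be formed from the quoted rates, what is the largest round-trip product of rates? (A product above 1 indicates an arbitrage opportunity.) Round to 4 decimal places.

chicken→oil→hide→chicken: 1.336 × 1.226 × 0.7118 = 1.16588
hide→donkey→grain→hide: 0.1148 × 0.9455 × 9.194 = 0.99795
chicken→hide→donkey→chicken: 1.437 × 0.1148 × 5.718 = 0.94328
Maximum is chicken→oil→hide→chicken at 1.1659; arbitrage exists.

1.1659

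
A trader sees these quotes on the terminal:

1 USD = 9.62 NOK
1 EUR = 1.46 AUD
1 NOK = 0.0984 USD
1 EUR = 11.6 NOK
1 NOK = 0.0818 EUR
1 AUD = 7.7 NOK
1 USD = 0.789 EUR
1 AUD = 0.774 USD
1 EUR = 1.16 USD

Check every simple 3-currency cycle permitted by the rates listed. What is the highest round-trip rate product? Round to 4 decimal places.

0.9196

AUD→NOK→EUR→AUD: 7.7 × 0.0818 × 1.46 = 0.91960
USD→NOK→EUR→USD: 9.62 × 0.0818 × 1.16 = 0.91282
USD→EUR→NOK→USD: 0.789 × 11.6 × 0.0984 = 0.90060
AUD→USD→EUR→AUD: 0.774 × 0.789 × 1.46 = 0.89160
Maximum is AUD→NOK→EUR→AUD at 0.9196; no arbitrage — every cycle loses value.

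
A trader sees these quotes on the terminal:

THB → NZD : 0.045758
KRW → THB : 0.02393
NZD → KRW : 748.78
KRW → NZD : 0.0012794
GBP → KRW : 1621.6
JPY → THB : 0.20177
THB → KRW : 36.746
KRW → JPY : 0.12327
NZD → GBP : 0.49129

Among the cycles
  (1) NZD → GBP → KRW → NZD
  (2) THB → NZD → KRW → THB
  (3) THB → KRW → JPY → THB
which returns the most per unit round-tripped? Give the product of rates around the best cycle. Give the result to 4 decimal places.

(1) 0.49129 × 1621.6 × 0.0012794 = 1.01927
(2) 0.045758 × 748.78 × 0.02393 = 0.81991
(3) 36.746 × 0.12327 × 0.20177 = 0.91395
Highest is cycle (1) at 1.0193 (>1, arbitrage).

1.0193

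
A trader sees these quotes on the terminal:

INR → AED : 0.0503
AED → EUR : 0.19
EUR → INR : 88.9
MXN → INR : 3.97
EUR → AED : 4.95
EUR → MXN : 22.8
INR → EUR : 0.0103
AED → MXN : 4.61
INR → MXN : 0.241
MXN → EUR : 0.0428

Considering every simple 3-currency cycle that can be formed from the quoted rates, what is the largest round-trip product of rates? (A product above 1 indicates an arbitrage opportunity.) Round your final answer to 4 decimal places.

EUR→AED→MXN→EUR: 4.95 × 4.61 × 0.0428 = 0.97667
EUR→MXN→INR→EUR: 22.8 × 3.97 × 0.0103 = 0.93231
INR→AED→MXN→INR: 0.0503 × 4.61 × 3.97 = 0.92058
EUR→INR→MXN→EUR: 88.9 × 0.241 × 0.0428 = 0.91699
EUR→INR→AED→EUR: 88.9 × 0.0503 × 0.19 = 0.84962
Maximum is EUR→AED→MXN→EUR at 0.9767; no arbitrage — every cycle loses value.

0.9767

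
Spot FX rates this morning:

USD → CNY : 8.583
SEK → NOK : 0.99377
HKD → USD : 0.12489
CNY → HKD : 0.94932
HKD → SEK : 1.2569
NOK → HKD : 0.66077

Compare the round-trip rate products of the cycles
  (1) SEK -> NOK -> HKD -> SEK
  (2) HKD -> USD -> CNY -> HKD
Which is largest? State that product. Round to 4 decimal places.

1.0176

(1) 0.99377 × 0.66077 × 1.2569 = 0.82535
(2) 0.12489 × 8.583 × 0.94932 = 1.01761
Highest is cycle (2) at 1.0176 (>1, arbitrage).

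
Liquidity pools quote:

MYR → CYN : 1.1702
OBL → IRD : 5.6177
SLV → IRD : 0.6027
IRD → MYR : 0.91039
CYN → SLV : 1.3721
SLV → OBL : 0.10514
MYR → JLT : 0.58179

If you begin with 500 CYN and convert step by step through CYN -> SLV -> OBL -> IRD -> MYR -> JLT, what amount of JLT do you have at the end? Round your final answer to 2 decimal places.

214.62

500 CYN × 1.3721 = 686.05 SLV
686.05 SLV × 0.10514 = 72.131297 OBL
72.131297 OBL × 5.6177 = 405.2119871569 IRD
405.2119871569 IRD × 0.91039 = 368.900940987770191 MYR
368.900940987770191 MYR × 0.58179 = 214.62287845727481942189 JLT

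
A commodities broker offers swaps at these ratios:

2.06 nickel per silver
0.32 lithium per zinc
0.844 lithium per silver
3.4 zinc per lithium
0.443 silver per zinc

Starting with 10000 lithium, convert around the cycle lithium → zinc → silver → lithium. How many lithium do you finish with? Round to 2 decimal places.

12712.33

10000 lithium × 3.4 = 34000 zinc
34000 zinc × 0.443 = 15062 silver
15062 silver × 0.844 = 12712.328 lithium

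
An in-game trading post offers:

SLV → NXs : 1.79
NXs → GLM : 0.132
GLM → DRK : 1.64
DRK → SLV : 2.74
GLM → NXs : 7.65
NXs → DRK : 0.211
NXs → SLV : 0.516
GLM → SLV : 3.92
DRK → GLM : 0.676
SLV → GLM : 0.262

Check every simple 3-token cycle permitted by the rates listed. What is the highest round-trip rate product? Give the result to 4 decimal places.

1.1773

GLM→DRK→SLV→GLM: 1.64 × 2.74 × 0.262 = 1.17732
GLM→NXs→DRK→GLM: 7.65 × 0.211 × 0.676 = 1.09117
DRK→SLV→NXs→DRK: 2.74 × 1.79 × 0.211 = 1.03487
GLM→NXs→SLV→GLM: 7.65 × 0.516 × 0.262 = 1.03422
GLM→SLV→NXs→GLM: 3.92 × 1.79 × 0.132 = 0.92622
Maximum is GLM→DRK→SLV→GLM at 1.1773; arbitrage exists.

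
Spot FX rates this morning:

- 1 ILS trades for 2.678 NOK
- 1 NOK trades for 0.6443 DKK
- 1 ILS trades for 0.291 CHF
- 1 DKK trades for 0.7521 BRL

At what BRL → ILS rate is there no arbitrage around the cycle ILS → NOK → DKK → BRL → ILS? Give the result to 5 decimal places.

0.77059

Known legs of the cycle: 2.678 × 0.6443 × 0.7521 = 1.29769996434
For no arbitrage the full-cycle product must be 1, so the missing rate is 1 / 1.29769996434 ≈ 0.7705941.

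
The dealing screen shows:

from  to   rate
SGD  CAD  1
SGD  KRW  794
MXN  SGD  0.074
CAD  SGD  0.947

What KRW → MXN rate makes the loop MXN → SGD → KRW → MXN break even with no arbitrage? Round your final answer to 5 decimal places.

Known legs of the cycle: 0.074 × 794 = 58.756
For no arbitrage the full-cycle product must be 1, so the missing rate is 1 / 58.756 ≈ 0.0170195.

0.01702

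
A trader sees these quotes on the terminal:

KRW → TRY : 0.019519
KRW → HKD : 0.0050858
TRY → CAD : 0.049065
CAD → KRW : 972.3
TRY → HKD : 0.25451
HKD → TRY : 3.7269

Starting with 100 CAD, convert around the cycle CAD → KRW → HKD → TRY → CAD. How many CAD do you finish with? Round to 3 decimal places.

100 CAD × 972.3 = 97230 KRW
97230 KRW × 0.0050858 = 494.492334 HKD
494.492334 HKD × 3.7269 = 1842.9234795846 TRY
1842.9234795846 TRY × 0.049065 = 90.423040525818399 CAD

90.423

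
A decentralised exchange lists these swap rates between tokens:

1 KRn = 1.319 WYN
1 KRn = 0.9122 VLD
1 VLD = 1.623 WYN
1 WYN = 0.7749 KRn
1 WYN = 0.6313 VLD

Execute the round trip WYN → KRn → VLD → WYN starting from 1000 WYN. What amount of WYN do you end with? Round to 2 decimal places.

1147.24

1000 WYN × 0.7749 = 774.9 KRn
774.9 KRn × 0.9122 = 706.86378 VLD
706.86378 VLD × 1.623 = 1147.23991494 WYN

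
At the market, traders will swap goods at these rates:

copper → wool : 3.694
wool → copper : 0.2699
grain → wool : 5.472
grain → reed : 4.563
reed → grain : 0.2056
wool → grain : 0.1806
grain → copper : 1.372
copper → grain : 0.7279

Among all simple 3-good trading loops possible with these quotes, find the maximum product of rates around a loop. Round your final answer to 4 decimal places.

1.0750

wool→copper→grain→wool: 0.2699 × 0.7279 × 5.472 = 1.07503
wool→grain→copper→wool: 0.1806 × 1.372 × 3.694 = 0.91531
Maximum is wool→copper→grain→wool at 1.0750; arbitrage exists.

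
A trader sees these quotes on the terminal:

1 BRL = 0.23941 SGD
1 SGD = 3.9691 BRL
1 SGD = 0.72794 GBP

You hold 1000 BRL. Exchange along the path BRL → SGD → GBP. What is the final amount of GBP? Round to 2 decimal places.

174.28

1000 BRL × 0.23941 = 239.41 SGD
239.41 SGD × 0.72794 = 174.2761154 GBP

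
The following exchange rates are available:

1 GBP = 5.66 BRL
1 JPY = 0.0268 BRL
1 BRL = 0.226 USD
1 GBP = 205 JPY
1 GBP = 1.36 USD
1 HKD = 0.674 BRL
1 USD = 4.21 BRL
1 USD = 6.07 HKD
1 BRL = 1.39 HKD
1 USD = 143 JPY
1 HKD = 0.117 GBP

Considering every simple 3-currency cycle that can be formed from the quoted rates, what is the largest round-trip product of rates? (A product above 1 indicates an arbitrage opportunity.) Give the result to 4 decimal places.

0.9659

GBP→USD→HKD→GBP: 1.36 × 6.07 × 0.117 = 0.96586
BRL→USD→HKD→BRL: 0.226 × 6.07 × 0.674 = 0.92461
BRL→HKD→GBP→BRL: 1.39 × 0.117 × 5.66 = 0.92049
JPY→BRL→USD→JPY: 0.0268 × 0.226 × 143 = 0.86612
Maximum is GBP→USD→HKD→GBP at 0.9659; no arbitrage — every cycle loses value.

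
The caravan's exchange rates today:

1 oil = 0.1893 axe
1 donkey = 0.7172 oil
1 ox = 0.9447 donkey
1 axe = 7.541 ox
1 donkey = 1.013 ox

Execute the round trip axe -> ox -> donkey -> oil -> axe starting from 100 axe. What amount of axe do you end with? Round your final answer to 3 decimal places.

96.719

100 axe × 7.541 = 754.1 ox
754.1 ox × 0.9447 = 712.39827 donkey
712.39827 donkey × 0.7172 = 510.932039244 oil
510.932039244 oil × 0.1893 = 96.7194350288892 axe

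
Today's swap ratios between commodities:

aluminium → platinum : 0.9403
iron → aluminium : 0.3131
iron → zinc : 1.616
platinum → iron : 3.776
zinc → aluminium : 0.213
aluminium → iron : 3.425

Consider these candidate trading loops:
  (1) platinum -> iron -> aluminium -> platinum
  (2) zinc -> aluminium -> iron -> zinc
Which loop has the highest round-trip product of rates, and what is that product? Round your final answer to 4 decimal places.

1.1789

(1) 3.776 × 0.3131 × 0.9403 = 1.11168
(2) 0.213 × 3.425 × 1.616 = 1.17891
Highest is cycle (2) at 1.1789 (>1, arbitrage).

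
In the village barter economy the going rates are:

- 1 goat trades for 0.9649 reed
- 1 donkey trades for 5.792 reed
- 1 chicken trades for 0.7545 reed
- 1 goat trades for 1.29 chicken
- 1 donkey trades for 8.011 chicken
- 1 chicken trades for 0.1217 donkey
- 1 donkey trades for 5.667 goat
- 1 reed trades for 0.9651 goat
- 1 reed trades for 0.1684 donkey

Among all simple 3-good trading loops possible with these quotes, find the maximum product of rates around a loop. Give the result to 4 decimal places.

1.0179

chicken→reed→donkey→chicken: 0.7545 × 0.1684 × 8.011 = 1.01786
chicken→reed→goat→chicken: 0.7545 × 0.9651 × 1.29 = 0.93934
reed→donkey→goat→reed: 0.1684 × 5.667 × 0.9649 = 0.92083
chicken→donkey→goat→chicken: 0.1217 × 5.667 × 1.29 = 0.88968
Maximum is chicken→reed→donkey→chicken at 1.0179; arbitrage exists.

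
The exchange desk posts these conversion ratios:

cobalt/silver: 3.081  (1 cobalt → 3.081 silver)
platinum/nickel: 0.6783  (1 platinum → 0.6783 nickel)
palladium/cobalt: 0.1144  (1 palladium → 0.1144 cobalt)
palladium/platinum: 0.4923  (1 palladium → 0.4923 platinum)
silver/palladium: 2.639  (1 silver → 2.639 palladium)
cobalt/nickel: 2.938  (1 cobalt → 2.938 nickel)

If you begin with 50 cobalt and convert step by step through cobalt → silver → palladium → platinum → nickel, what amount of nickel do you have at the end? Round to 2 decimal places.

50 cobalt × 3.081 = 154.05 silver
154.05 silver × 2.639 = 406.53795 palladium
406.53795 palladium × 0.4923 = 200.138632785 platinum
200.138632785 platinum × 0.6783 = 135.7540346180655 nickel

135.75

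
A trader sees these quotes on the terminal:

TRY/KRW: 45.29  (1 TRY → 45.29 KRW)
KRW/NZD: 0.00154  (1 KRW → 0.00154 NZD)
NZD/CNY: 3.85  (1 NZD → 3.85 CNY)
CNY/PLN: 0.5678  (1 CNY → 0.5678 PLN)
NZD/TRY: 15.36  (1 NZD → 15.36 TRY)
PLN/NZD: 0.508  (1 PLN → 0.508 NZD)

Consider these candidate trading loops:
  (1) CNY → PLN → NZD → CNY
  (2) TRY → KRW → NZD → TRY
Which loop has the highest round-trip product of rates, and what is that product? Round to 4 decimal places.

(1) 0.5678 × 0.508 × 3.85 = 1.11050
(2) 45.29 × 0.00154 × 15.36 = 1.07131
Highest is cycle (1) at 1.1105 (>1, arbitrage).

1.1105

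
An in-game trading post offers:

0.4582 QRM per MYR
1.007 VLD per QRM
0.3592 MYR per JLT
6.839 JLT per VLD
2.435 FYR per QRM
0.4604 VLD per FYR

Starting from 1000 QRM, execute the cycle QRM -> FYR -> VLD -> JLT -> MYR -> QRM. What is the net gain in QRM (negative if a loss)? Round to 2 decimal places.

261.88

1000 QRM × 2.435 = 2435 FYR
2435 FYR × 0.4604 = 1121.074 VLD
1121.074 VLD × 6.839 = 7667.025086 JLT
7667.025086 JLT × 0.3592 = 2753.9954108912 MYR
2753.9954108912 MYR × 0.4582 = 1261.88069727034784 QRM
Net change: 1261.88069727034784 − 1000 = 261.88069727034784 QRM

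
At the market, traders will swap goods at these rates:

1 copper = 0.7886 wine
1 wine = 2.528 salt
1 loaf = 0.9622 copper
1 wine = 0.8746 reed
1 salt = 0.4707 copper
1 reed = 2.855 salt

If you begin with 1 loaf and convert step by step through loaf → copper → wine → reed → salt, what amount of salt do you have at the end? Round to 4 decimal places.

1 loaf × 0.9622 = 0.9622 copper
0.9622 copper × 0.7886 = 0.75879092 wine
0.75879092 wine × 0.8746 = 0.663638538632 reed
0.663638538632 reed × 2.855 = 1.89468802779436 salt

1.8947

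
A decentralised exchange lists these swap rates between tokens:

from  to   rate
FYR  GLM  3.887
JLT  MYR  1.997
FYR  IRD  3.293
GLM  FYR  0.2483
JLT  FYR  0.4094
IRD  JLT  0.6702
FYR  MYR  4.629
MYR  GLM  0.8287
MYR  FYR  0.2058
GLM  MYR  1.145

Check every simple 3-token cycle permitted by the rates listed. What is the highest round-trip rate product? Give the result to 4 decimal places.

FYR→MYR→GLM→FYR: 4.629 × 0.8287 × 0.2483 = 0.95249
FYR→GLM→MYR→FYR: 3.887 × 1.145 × 0.2058 = 0.91594
JLT→FYR→IRD→JLT: 0.4094 × 3.293 × 0.6702 = 0.90353
Maximum is FYR→MYR→GLM→FYR at 0.9525; no arbitrage — every cycle loses value.

0.9525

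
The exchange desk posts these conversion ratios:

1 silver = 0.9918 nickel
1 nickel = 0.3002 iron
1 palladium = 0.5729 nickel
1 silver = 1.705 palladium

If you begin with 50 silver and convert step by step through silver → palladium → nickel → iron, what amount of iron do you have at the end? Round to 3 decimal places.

14.662

50 silver × 1.705 = 85.25 palladium
85.25 palladium × 0.5729 = 48.839725 nickel
48.839725 nickel × 0.3002 = 14.661685445 iron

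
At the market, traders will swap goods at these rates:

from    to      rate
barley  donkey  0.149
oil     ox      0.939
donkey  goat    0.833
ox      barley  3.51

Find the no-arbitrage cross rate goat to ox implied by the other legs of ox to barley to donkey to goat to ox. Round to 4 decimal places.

Known legs of the cycle: 3.51 × 0.149 × 0.833 = 0.43565067
For no arbitrage the full-cycle product must be 1, so the missing rate is 1 / 0.43565067 ≈ 2.295417.

2.2954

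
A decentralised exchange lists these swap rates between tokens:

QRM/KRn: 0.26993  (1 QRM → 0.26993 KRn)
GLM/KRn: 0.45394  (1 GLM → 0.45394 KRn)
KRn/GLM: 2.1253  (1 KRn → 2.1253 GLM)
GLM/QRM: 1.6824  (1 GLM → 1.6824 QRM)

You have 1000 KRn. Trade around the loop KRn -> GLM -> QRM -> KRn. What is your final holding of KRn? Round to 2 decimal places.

1000 KRn × 2.1253 = 2125.3 GLM
2125.3 GLM × 1.6824 = 3575.60472 QRM
3575.60472 QRM × 0.26993 = 965.1629820696 KRn

965.16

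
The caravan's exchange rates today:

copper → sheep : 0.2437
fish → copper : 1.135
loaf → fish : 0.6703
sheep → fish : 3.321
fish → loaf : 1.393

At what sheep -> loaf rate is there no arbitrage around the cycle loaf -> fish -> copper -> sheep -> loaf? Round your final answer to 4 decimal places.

Known legs of the cycle: 0.6703 × 1.135 × 0.2437 = 0.18540464485
For no arbitrage the full-cycle product must be 1, so the missing rate is 1 / 0.18540464485 ≈ 5.393608.

5.3936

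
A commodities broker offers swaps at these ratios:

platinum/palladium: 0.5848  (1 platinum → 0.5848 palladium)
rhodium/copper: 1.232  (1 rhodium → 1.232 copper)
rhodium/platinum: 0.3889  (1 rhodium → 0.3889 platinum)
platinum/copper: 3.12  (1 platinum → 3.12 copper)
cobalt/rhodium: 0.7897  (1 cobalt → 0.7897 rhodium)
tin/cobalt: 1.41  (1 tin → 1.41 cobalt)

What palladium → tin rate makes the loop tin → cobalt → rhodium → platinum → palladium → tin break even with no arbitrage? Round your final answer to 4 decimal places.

Known legs of the cycle: 1.41 × 0.7897 × 0.3889 × 0.5848 = 0.25323664885944
For no arbitrage the full-cycle product must be 1, so the missing rate is 1 / 0.25323664885944 ≈ 3.948876.

3.9489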